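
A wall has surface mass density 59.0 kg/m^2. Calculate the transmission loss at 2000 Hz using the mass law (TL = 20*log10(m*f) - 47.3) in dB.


Given values:
  m = 59.0 kg/m^2, f = 2000 Hz
Formula: TL = 20 * log10(m * f) - 47.3
Compute m * f = 59.0 * 2000 = 118000.0
Compute log10(118000.0) = 5.071882
Compute 20 * 5.071882 = 101.4376
TL = 101.4376 - 47.3 = 54.14

54.14 dB


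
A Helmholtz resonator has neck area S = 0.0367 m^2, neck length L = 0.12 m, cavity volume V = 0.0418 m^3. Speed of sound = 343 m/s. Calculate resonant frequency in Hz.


Given values:
  S = 0.0367 m^2, L = 0.12 m, V = 0.0418 m^3, c = 343 m/s
Formula: f = (c / (2*pi)) * sqrt(S / (V * L))
Compute V * L = 0.0418 * 0.12 = 0.005016
Compute S / (V * L) = 0.0367 / 0.005016 = 7.3166
Compute sqrt(7.3166) = 2.704921
Compute c / (2*pi) = 343 / 6.283185 = 54.590148
f = 54.590148 * 2.704921 = 147.66

147.66 Hz


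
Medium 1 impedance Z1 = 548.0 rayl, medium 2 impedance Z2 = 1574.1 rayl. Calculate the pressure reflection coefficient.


Given values:
  Z1 = 548.0 rayl, Z2 = 1574.1 rayl
Formula: R = (Z2 - Z1) / (Z2 + Z1)
Numerator: Z2 - Z1 = 1574.1 - 548.0 = 1026.1
Denominator: Z2 + Z1 = 1574.1 + 548.0 = 2122.1
R = 1026.1 / 2122.1 = 0.4835

0.4835


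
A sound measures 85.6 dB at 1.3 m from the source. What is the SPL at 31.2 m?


Given values:
  SPL1 = 85.6 dB, r1 = 1.3 m, r2 = 31.2 m
Formula: SPL2 = SPL1 - 20 * log10(r2 / r1)
Compute ratio: r2 / r1 = 31.2 / 1.3 = 24.0
Compute log10: log10(24.0) = 1.380211
Compute drop: 20 * 1.380211 = 27.6042
SPL2 = 85.6 - 27.6042 = 58.0

58.0 dB


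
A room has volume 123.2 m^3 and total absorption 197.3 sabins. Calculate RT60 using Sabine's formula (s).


Given values:
  V = 123.2 m^3
  A = 197.3 sabins
Formula: RT60 = 0.161 * V / A
Numerator: 0.161 * 123.2 = 19.8352
RT60 = 19.8352 / 197.3 = 0.101

0.101 s


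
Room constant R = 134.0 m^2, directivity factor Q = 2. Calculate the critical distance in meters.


Given values:
  R = 134.0 m^2, Q = 2
Formula: d_c = 0.141 * sqrt(Q * R)
Compute Q * R = 2 * 134.0 = 268.0
Compute sqrt(268.0) = 16.3707
d_c = 0.141 * 16.3707 = 2.308

2.308 m


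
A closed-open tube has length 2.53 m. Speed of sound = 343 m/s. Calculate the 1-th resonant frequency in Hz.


Given values:
  Tube type: closed-open, L = 2.53 m, c = 343 m/s, n = 1
Formula: f_n = (2n - 1) * c / (4 * L)
Compute 2n - 1 = 2*1 - 1 = 1
Compute 4 * L = 4 * 2.53 = 10.12
f = 1 * 343 / 10.12
f = 33.89

33.89 Hz


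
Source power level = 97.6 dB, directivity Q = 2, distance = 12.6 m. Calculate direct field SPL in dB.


Given values:
  Lw = 97.6 dB, Q = 2, r = 12.6 m
Formula: SPL = Lw + 10 * log10(Q / (4 * pi * r^2))
Compute 4 * pi * r^2 = 4 * pi * 12.6^2 = 1995.037
Compute Q / denom = 2 / 1995.037 = 0.00100249
Compute 10 * log10(0.00100249) = -29.9892
SPL = 97.6 + (-29.9892) = 67.61

67.61 dB


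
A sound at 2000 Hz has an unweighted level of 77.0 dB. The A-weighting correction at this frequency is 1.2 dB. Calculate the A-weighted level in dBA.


Given values:
  SPL = 77.0 dB
  A-weighting at 2000 Hz = 1.2 dB
Formula: L_A = SPL + A_weight
L_A = 77.0 + (1.2)
L_A = 78.2

78.2 dBA


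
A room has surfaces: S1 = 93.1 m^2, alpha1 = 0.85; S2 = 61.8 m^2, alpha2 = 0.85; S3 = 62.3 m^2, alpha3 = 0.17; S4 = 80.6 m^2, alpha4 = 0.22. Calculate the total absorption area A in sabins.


Given surfaces:
  Surface 1: 93.1 * 0.85 = 79.135
  Surface 2: 61.8 * 0.85 = 52.53
  Surface 3: 62.3 * 0.17 = 10.591
  Surface 4: 80.6 * 0.22 = 17.732
Formula: A = sum(Si * alpha_i)
A = 79.135 + 52.53 + 10.591 + 17.732
A = 159.99

159.99 sabins


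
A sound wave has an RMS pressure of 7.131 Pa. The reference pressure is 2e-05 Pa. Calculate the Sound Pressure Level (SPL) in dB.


Given values:
  p = 7.131 Pa
  p_ref = 2e-05 Pa
Formula: SPL = 20 * log10(p / p_ref)
Compute ratio: p / p_ref = 7.131 / 2e-05 = 356550
Compute log10: log10(356550) = 5.55212
Multiply: SPL = 20 * 5.55212 = 111.04

111.04 dB


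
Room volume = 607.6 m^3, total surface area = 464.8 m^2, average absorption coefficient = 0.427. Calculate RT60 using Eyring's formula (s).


Given values:
  V = 607.6 m^3, S = 464.8 m^2, alpha = 0.427
Formula: RT60 = 0.161 * V / (-S * ln(1 - alpha))
Compute ln(1 - 0.427) = ln(0.573) = -0.55687
Denominator: -464.8 * -0.55687 = 258.8332
Numerator: 0.161 * 607.6 = 97.8236
RT60 = 97.8236 / 258.8332 = 0.378

0.378 s


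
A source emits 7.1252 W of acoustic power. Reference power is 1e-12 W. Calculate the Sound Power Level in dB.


Given values:
  W = 7.1252 W
  W_ref = 1e-12 W
Formula: SWL = 10 * log10(W / W_ref)
Compute ratio: W / W_ref = 7125200000000
Compute log10: log10(7125200000000) = 12.852797
Multiply: SWL = 10 * 12.852797 = 128.53

128.53 dB


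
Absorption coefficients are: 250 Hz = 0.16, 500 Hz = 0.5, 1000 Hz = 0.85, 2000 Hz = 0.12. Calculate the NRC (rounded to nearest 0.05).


Given values:
  a_250 = 0.16, a_500 = 0.5
  a_1000 = 0.85, a_2000 = 0.12
Formula: NRC = (a250 + a500 + a1000 + a2000) / 4
Sum = 0.16 + 0.5 + 0.85 + 0.12 = 1.63
NRC = 1.63 / 4 = 0.4075
Rounded to nearest 0.05: 0.4

0.4


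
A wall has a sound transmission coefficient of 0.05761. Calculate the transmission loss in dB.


Given values:
  tau = 0.05761
Formula: TL = 10 * log10(1 / tau)
Compute 1 / tau = 1 / 0.05761 = 17.3581
Compute log10(17.3581) = 1.239502
TL = 10 * 1.239502 = 12.4

12.4 dB


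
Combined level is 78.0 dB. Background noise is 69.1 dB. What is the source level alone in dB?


Given values:
  L_total = 78.0 dB, L_bg = 69.1 dB
Formula: L_source = 10 * log10(10^(L_total/10) - 10^(L_bg/10))
Convert to linear:
  10^(78.0/10) = 63095734.448
  10^(69.1/10) = 8128305.1616
Difference: 63095734.448 - 8128305.1616 = 54967429.2864
L_source = 10 * log10(54967429.2864) = 77.4

77.4 dB


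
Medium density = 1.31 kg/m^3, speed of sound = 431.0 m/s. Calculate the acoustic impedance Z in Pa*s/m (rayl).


Given values:
  rho = 1.31 kg/m^3
  c = 431.0 m/s
Formula: Z = rho * c
Z = 1.31 * 431.0
Z = 564.61

564.61 rayl


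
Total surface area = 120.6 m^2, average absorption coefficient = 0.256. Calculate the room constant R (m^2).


Given values:
  S = 120.6 m^2, alpha = 0.256
Formula: R = S * alpha / (1 - alpha)
Numerator: 120.6 * 0.256 = 30.8736
Denominator: 1 - 0.256 = 0.744
R = 30.8736 / 0.744 = 41.5

41.5 m^2


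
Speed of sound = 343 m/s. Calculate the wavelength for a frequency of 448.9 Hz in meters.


Given values:
  c = 343 m/s, f = 448.9 Hz
Formula: lambda = c / f
lambda = 343 / 448.9
lambda = 0.7641

0.7641 m


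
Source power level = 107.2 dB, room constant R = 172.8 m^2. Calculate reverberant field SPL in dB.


Given values:
  Lw = 107.2 dB, R = 172.8 m^2
Formula: SPL = Lw + 10 * log10(4 / R)
Compute 4 / R = 4 / 172.8 = 0.023148
Compute 10 * log10(0.023148) = -16.3549
SPL = 107.2 + (-16.3549) = 90.85

90.85 dB


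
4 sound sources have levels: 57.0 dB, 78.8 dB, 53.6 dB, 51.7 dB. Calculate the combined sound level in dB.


Formula: L_total = 10 * log10( sum(10^(Li/10)) )
  Source 1: 10^(57.0/10) = 501187.2336
  Source 2: 10^(78.8/10) = 75857757.5029
  Source 3: 10^(53.6/10) = 229086.7653
  Source 4: 10^(51.7/10) = 147910.8388
Sum of linear values = 76735942.3406
L_total = 10 * log10(76735942.3406) = 78.85

78.85 dB


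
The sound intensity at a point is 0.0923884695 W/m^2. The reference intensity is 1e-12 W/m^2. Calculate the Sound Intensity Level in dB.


Given values:
  I = 0.0923884695 W/m^2
  I_ref = 1e-12 W/m^2
Formula: SIL = 10 * log10(I / I_ref)
Compute ratio: I / I_ref = 92388469500
Compute log10: log10(92388469500) = 10.965618
Multiply: SIL = 10 * 10.965618 = 109.66

109.66 dB


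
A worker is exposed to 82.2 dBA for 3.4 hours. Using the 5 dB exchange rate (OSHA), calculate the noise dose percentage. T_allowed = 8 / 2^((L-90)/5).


Given values:
  L = 82.2 dBA, T = 3.4 hours
Formula: T_allowed = 8 / 2^((L - 90) / 5)
Compute exponent: (82.2 - 90) / 5 = -1.56
Compute 2^(-1.56) = 0.339151
T_allowed = 8 / 0.339151 = 23.588313 hours
Dose = (T / T_allowed) * 100
Dose = (3.4 / 23.588313) * 100 = 14.41

14.41 %


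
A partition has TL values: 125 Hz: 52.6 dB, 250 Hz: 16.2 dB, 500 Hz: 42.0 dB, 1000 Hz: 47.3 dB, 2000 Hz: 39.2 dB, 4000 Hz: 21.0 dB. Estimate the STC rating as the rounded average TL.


Given TL values at each frequency:
  125 Hz: 52.6 dB
  250 Hz: 16.2 dB
  500 Hz: 42.0 dB
  1000 Hz: 47.3 dB
  2000 Hz: 39.2 dB
  4000 Hz: 21.0 dB
Formula: STC ~ round(average of TL values)
Sum = 52.6 + 16.2 + 42.0 + 47.3 + 39.2 + 21.0 = 218.3
Average = 218.3 / 6 = 36.38
Rounded: 36

36


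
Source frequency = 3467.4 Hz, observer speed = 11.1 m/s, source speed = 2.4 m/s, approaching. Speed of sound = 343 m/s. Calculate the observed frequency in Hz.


Given values:
  f_s = 3467.4 Hz, v_o = 11.1 m/s, v_s = 2.4 m/s
  Direction: approaching
Formula: f_o = f_s * (c + v_o) / (c - v_s)
Numerator: c + v_o = 343 + 11.1 = 354.1
Denominator: c - v_s = 343 - 2.4 = 340.6
f_o = 3467.4 * 354.1 / 340.6 = 3604.83

3604.83 Hz


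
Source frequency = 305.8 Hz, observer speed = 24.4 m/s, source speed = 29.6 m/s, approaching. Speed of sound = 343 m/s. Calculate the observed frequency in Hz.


Given values:
  f_s = 305.8 Hz, v_o = 24.4 m/s, v_s = 29.6 m/s
  Direction: approaching
Formula: f_o = f_s * (c + v_o) / (c - v_s)
Numerator: c + v_o = 343 + 24.4 = 367.4
Denominator: c - v_s = 343 - 29.6 = 313.4
f_o = 305.8 * 367.4 / 313.4 = 358.49

358.49 Hz


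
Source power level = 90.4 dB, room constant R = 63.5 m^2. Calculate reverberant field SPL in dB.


Given values:
  Lw = 90.4 dB, R = 63.5 m^2
Formula: SPL = Lw + 10 * log10(4 / R)
Compute 4 / R = 4 / 63.5 = 0.062992
Compute 10 * log10(0.062992) = -12.0071
SPL = 90.4 + (-12.0071) = 78.39

78.39 dB


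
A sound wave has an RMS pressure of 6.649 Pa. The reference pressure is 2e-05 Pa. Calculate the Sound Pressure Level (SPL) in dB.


Given values:
  p = 6.649 Pa
  p_ref = 2e-05 Pa
Formula: SPL = 20 * log10(p / p_ref)
Compute ratio: p / p_ref = 6.649 / 2e-05 = 332450
Compute log10: log10(332450) = 5.521726
Multiply: SPL = 20 * 5.521726 = 110.43

110.43 dB


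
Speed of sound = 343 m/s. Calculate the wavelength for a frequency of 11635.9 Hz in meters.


Given values:
  c = 343 m/s, f = 11635.9 Hz
Formula: lambda = c / f
lambda = 343 / 11635.9
lambda = 0.0295

0.0295 m


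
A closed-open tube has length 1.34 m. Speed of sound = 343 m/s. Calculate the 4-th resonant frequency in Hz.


Given values:
  Tube type: closed-open, L = 1.34 m, c = 343 m/s, n = 4
Formula: f_n = (2n - 1) * c / (4 * L)
Compute 2n - 1 = 2*4 - 1 = 7
Compute 4 * L = 4 * 1.34 = 5.36
f = 7 * 343 / 5.36
f = 447.95

447.95 Hz


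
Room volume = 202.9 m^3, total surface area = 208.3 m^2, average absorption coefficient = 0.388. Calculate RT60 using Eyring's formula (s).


Given values:
  V = 202.9 m^3, S = 208.3 m^2, alpha = 0.388
Formula: RT60 = 0.161 * V / (-S * ln(1 - alpha))
Compute ln(1 - 0.388) = ln(0.612) = -0.491023
Denominator: -208.3 * -0.491023 = 102.2801
Numerator: 0.161 * 202.9 = 32.6669
RT60 = 32.6669 / 102.2801 = 0.319

0.319 s


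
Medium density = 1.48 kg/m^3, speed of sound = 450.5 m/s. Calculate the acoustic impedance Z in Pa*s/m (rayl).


Given values:
  rho = 1.48 kg/m^3
  c = 450.5 m/s
Formula: Z = rho * c
Z = 1.48 * 450.5
Z = 666.74

666.74 rayl


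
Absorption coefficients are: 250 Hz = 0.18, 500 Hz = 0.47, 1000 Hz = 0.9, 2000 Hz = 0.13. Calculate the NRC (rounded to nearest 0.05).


Given values:
  a_250 = 0.18, a_500 = 0.47
  a_1000 = 0.9, a_2000 = 0.13
Formula: NRC = (a250 + a500 + a1000 + a2000) / 4
Sum = 0.18 + 0.47 + 0.9 + 0.13 = 1.68
NRC = 1.68 / 4 = 0.42
Rounded to nearest 0.05: 0.4

0.4


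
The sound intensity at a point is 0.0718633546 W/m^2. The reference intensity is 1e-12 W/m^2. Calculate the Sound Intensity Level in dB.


Given values:
  I = 0.0718633546 W/m^2
  I_ref = 1e-12 W/m^2
Formula: SIL = 10 * log10(I / I_ref)
Compute ratio: I / I_ref = 71863354600
Compute log10: log10(71863354600) = 10.856507
Multiply: SIL = 10 * 10.856507 = 108.57

108.57 dB


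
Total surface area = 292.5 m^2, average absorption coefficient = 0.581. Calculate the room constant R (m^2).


Given values:
  S = 292.5 m^2, alpha = 0.581
Formula: R = S * alpha / (1 - alpha)
Numerator: 292.5 * 0.581 = 169.9425
Denominator: 1 - 0.581 = 0.419
R = 169.9425 / 0.419 = 405.59

405.59 m^2


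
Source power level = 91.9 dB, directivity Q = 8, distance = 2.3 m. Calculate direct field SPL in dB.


Given values:
  Lw = 91.9 dB, Q = 8, r = 2.3 m
Formula: SPL = Lw + 10 * log10(Q / (4 * pi * r^2))
Compute 4 * pi * r^2 = 4 * pi * 2.3^2 = 66.4761
Compute Q / denom = 8 / 66.4761 = 0.120344
Compute 10 * log10(0.120344) = -9.1958
SPL = 91.9 + (-9.1958) = 82.7

82.7 dB


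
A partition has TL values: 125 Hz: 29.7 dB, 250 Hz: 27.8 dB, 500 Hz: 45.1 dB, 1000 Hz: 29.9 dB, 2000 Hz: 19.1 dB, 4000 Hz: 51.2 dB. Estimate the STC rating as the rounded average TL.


Given TL values at each frequency:
  125 Hz: 29.7 dB
  250 Hz: 27.8 dB
  500 Hz: 45.1 dB
  1000 Hz: 29.9 dB
  2000 Hz: 19.1 dB
  4000 Hz: 51.2 dB
Formula: STC ~ round(average of TL values)
Sum = 29.7 + 27.8 + 45.1 + 29.9 + 19.1 + 51.2 = 202.8
Average = 202.8 / 6 = 33.8
Rounded: 34

34


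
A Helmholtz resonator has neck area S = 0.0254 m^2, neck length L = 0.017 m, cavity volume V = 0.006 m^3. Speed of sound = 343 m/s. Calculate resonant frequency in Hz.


Given values:
  S = 0.0254 m^2, L = 0.017 m, V = 0.006 m^3, c = 343 m/s
Formula: f = (c / (2*pi)) * sqrt(S / (V * L))
Compute V * L = 0.006 * 0.017 = 0.000102
Compute S / (V * L) = 0.0254 / 0.000102 = 249.0196
Compute sqrt(249.0196) = 15.780355
Compute c / (2*pi) = 343 / 6.283185 = 54.590148
f = 54.590148 * 15.780355 = 861.45

861.45 Hz


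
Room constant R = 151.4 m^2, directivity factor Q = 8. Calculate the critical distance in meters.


Given values:
  R = 151.4 m^2, Q = 8
Formula: d_c = 0.141 * sqrt(Q * R)
Compute Q * R = 8 * 151.4 = 1211.2
Compute sqrt(1211.2) = 34.8023
d_c = 0.141 * 34.8023 = 4.907

4.907 m


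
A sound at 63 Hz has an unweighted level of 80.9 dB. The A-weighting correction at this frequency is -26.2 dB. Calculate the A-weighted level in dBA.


Given values:
  SPL = 80.9 dB
  A-weighting at 63 Hz = -26.2 dB
Formula: L_A = SPL + A_weight
L_A = 80.9 + (-26.2)
L_A = 54.7

54.7 dBA


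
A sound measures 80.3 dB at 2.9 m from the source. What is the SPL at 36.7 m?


Given values:
  SPL1 = 80.3 dB, r1 = 2.9 m, r2 = 36.7 m
Formula: SPL2 = SPL1 - 20 * log10(r2 / r1)
Compute ratio: r2 / r1 = 36.7 / 2.9 = 12.6552
Compute log10: log10(12.6552) = 1.102269
Compute drop: 20 * 1.102269 = 22.0454
SPL2 = 80.3 - 22.0454 = 58.25

58.25 dB


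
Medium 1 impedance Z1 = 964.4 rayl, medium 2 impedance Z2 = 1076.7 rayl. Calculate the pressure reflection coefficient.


Given values:
  Z1 = 964.4 rayl, Z2 = 1076.7 rayl
Formula: R = (Z2 - Z1) / (Z2 + Z1)
Numerator: Z2 - Z1 = 1076.7 - 964.4 = 112.3
Denominator: Z2 + Z1 = 1076.7 + 964.4 = 2041.1
R = 112.3 / 2041.1 = 0.055

0.055


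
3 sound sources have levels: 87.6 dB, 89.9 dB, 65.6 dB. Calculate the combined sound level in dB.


Formula: L_total = 10 * log10( sum(10^(Li/10)) )
  Source 1: 10^(87.6/10) = 575439937.3372
  Source 2: 10^(89.9/10) = 977237220.9558
  Source 3: 10^(65.6/10) = 3630780.5477
Sum of linear values = 1556307938.8407
L_total = 10 * log10(1556307938.8407) = 91.92

91.92 dB


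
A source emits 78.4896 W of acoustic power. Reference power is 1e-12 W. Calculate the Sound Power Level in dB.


Given values:
  W = 78.4896 W
  W_ref = 1e-12 W
Formula: SWL = 10 * log10(W / W_ref)
Compute ratio: W / W_ref = 78489600000000
Compute log10: log10(78489600000000) = 13.894812
Multiply: SWL = 10 * 13.894812 = 138.95

138.95 dB


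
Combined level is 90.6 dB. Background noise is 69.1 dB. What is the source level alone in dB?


Given values:
  L_total = 90.6 dB, L_bg = 69.1 dB
Formula: L_source = 10 * log10(10^(L_total/10) - 10^(L_bg/10))
Convert to linear:
  10^(90.6/10) = 1148153621.4969
  10^(69.1/10) = 8128305.1616
Difference: 1148153621.4969 - 8128305.1616 = 1140025316.3353
L_source = 10 * log10(1140025316.3353) = 90.57

90.57 dB


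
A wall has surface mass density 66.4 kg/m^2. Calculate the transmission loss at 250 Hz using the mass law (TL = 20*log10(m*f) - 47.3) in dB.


Given values:
  m = 66.4 kg/m^2, f = 250 Hz
Formula: TL = 20 * log10(m * f) - 47.3
Compute m * f = 66.4 * 250 = 16600.0
Compute log10(16600.0) = 4.220108
Compute 20 * 4.220108 = 84.4022
TL = 84.4022 - 47.3 = 37.1

37.1 dB


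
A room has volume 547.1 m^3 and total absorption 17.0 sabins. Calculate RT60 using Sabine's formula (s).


Given values:
  V = 547.1 m^3
  A = 17.0 sabins
Formula: RT60 = 0.161 * V / A
Numerator: 0.161 * 547.1 = 88.0831
RT60 = 88.0831 / 17.0 = 5.181

5.181 s


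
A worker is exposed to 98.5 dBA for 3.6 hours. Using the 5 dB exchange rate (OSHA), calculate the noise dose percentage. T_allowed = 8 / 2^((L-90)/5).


Given values:
  L = 98.5 dBA, T = 3.6 hours
Formula: T_allowed = 8 / 2^((L - 90) / 5)
Compute exponent: (98.5 - 90) / 5 = 1.7
Compute 2^(1.7) = 3.24901
T_allowed = 8 / 3.24901 = 2.462289 hours
Dose = (T / T_allowed) * 100
Dose = (3.6 / 2.462289) * 100 = 146.21

146.21 %


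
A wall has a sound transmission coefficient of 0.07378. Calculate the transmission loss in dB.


Given values:
  tau = 0.07378
Formula: TL = 10 * log10(1 / tau)
Compute 1 / tau = 1 / 0.07378 = 13.5538
Compute log10(13.5538) = 1.132061
TL = 10 * 1.132061 = 11.32

11.32 dB


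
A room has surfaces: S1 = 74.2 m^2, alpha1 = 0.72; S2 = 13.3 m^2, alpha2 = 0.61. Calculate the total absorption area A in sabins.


Given surfaces:
  Surface 1: 74.2 * 0.72 = 53.424
  Surface 2: 13.3 * 0.61 = 8.113
Formula: A = sum(Si * alpha_i)
A = 53.424 + 8.113
A = 61.54

61.54 sabins


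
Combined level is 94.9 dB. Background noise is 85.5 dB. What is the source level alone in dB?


Given values:
  L_total = 94.9 dB, L_bg = 85.5 dB
Formula: L_source = 10 * log10(10^(L_total/10) - 10^(L_bg/10))
Convert to linear:
  10^(94.9/10) = 3090295432.5136
  10^(85.5/10) = 354813389.2336
Difference: 3090295432.5136 - 354813389.2336 = 2735482043.28
L_source = 10 * log10(2735482043.28) = 94.37

94.37 dB


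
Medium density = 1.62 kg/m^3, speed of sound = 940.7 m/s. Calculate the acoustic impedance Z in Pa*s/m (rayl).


Given values:
  rho = 1.62 kg/m^3
  c = 940.7 m/s
Formula: Z = rho * c
Z = 1.62 * 940.7
Z = 1523.93

1523.93 rayl


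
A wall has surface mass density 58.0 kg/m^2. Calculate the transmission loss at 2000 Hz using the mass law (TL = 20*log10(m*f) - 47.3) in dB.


Given values:
  m = 58.0 kg/m^2, f = 2000 Hz
Formula: TL = 20 * log10(m * f) - 47.3
Compute m * f = 58.0 * 2000 = 116000.0
Compute log10(116000.0) = 5.064458
Compute 20 * 5.064458 = 101.2892
TL = 101.2892 - 47.3 = 53.99

53.99 dB


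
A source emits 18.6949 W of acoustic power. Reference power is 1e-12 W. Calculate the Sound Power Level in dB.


Given values:
  W = 18.6949 W
  W_ref = 1e-12 W
Formula: SWL = 10 * log10(W / W_ref)
Compute ratio: W / W_ref = 18694900000000
Compute log10: log10(18694900000000) = 13.271723
Multiply: SWL = 10 * 13.271723 = 132.72

132.72 dB


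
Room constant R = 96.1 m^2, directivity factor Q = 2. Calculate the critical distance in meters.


Given values:
  R = 96.1 m^2, Q = 2
Formula: d_c = 0.141 * sqrt(Q * R)
Compute Q * R = 2 * 96.1 = 192.2
Compute sqrt(192.2) = 13.8636
d_c = 0.141 * 13.8636 = 1.955

1.955 m


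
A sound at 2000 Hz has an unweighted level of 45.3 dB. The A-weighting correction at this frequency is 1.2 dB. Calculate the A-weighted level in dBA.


Given values:
  SPL = 45.3 dB
  A-weighting at 2000 Hz = 1.2 dB
Formula: L_A = SPL + A_weight
L_A = 45.3 + (1.2)
L_A = 46.5

46.5 dBA


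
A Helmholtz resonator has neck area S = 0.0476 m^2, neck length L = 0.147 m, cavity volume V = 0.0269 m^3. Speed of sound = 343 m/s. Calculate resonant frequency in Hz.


Given values:
  S = 0.0476 m^2, L = 0.147 m, V = 0.0269 m^3, c = 343 m/s
Formula: f = (c / (2*pi)) * sqrt(S / (V * L))
Compute V * L = 0.0269 * 0.147 = 0.0039543
Compute S / (V * L) = 0.0476 / 0.0039543 = 12.0375
Compute sqrt(12.0375) = 3.46951
Compute c / (2*pi) = 343 / 6.283185 = 54.590148
f = 54.590148 * 3.46951 = 189.4

189.4 Hz


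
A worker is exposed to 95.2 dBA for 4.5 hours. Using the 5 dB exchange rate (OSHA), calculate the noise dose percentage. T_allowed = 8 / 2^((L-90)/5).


Given values:
  L = 95.2 dBA, T = 4.5 hours
Formula: T_allowed = 8 / 2^((L - 90) / 5)
Compute exponent: (95.2 - 90) / 5 = 1.04
Compute 2^(1.04) = 2.056228
T_allowed = 8 / 2.056228 = 3.890619 hours
Dose = (T / T_allowed) * 100
Dose = (4.5 / 3.890619) * 100 = 115.66

115.66 %


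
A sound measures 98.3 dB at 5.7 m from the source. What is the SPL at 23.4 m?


Given values:
  SPL1 = 98.3 dB, r1 = 5.7 m, r2 = 23.4 m
Formula: SPL2 = SPL1 - 20 * log10(r2 / r1)
Compute ratio: r2 / r1 = 23.4 / 5.7 = 4.1053
Compute log10: log10(4.1053) = 0.613345
Compute drop: 20 * 0.613345 = 12.2669
SPL2 = 98.3 - 12.2669 = 86.03

86.03 dB


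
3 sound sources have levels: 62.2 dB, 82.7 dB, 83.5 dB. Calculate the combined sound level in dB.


Formula: L_total = 10 * log10( sum(10^(Li/10)) )
  Source 1: 10^(62.2/10) = 1659586.9074
  Source 2: 10^(82.7/10) = 186208713.6663
  Source 3: 10^(83.5/10) = 223872113.8568
Sum of linear values = 411740414.4305
L_total = 10 * log10(411740414.4305) = 86.15

86.15 dB


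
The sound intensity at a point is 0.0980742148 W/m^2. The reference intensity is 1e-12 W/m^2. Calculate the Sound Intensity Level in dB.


Given values:
  I = 0.0980742148 W/m^2
  I_ref = 1e-12 W/m^2
Formula: SIL = 10 * log10(I / I_ref)
Compute ratio: I / I_ref = 98074214800
Compute log10: log10(98074214800) = 10.991555
Multiply: SIL = 10 * 10.991555 = 109.92

109.92 dB


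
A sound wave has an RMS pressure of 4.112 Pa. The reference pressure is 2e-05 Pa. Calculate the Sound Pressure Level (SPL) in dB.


Given values:
  p = 4.112 Pa
  p_ref = 2e-05 Pa
Formula: SPL = 20 * log10(p / p_ref)
Compute ratio: p / p_ref = 4.112 / 2e-05 = 205600
Compute log10: log10(205600) = 5.313023
Multiply: SPL = 20 * 5.313023 = 106.26

106.26 dB


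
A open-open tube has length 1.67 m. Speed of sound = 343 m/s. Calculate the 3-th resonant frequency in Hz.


Given values:
  Tube type: open-open, L = 1.67 m, c = 343 m/s, n = 3
Formula: f_n = n * c / (2 * L)
Compute 2 * L = 2 * 1.67 = 3.34
f = 3 * 343 / 3.34
f = 308.08

308.08 Hz


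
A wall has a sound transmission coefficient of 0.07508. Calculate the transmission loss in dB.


Given values:
  tau = 0.07508
Formula: TL = 10 * log10(1 / tau)
Compute 1 / tau = 1 / 0.07508 = 13.3191
Compute log10(13.3191) = 1.124475
TL = 10 * 1.124475 = 11.24

11.24 dB


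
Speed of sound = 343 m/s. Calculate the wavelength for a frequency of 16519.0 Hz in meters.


Given values:
  c = 343 m/s, f = 16519.0 Hz
Formula: lambda = c / f
lambda = 343 / 16519.0
lambda = 0.0208

0.0208 m


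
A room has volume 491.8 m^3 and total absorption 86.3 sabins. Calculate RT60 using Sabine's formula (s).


Given values:
  V = 491.8 m^3
  A = 86.3 sabins
Formula: RT60 = 0.161 * V / A
Numerator: 0.161 * 491.8 = 79.1798
RT60 = 79.1798 / 86.3 = 0.917

0.917 s


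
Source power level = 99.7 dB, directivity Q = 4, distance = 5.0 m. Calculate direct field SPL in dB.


Given values:
  Lw = 99.7 dB, Q = 4, r = 5.0 m
Formula: SPL = Lw + 10 * log10(Q / (4 * pi * r^2))
Compute 4 * pi * r^2 = 4 * pi * 5.0^2 = 314.1593
Compute Q / denom = 4 / 314.1593 = 0.01273239
Compute 10 * log10(0.01273239) = -18.9509
SPL = 99.7 + (-18.9509) = 80.75

80.75 dB


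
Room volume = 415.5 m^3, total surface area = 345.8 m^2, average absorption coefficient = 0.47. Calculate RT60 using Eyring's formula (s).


Given values:
  V = 415.5 m^3, S = 345.8 m^2, alpha = 0.47
Formula: RT60 = 0.161 * V / (-S * ln(1 - alpha))
Compute ln(1 - 0.47) = ln(0.53) = -0.634878
Denominator: -345.8 * -0.634878 = 219.5408
Numerator: 0.161 * 415.5 = 66.8955
RT60 = 66.8955 / 219.5408 = 0.305

0.305 s


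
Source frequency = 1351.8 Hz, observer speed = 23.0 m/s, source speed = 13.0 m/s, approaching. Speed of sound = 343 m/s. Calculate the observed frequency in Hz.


Given values:
  f_s = 1351.8 Hz, v_o = 23.0 m/s, v_s = 13.0 m/s
  Direction: approaching
Formula: f_o = f_s * (c + v_o) / (c - v_s)
Numerator: c + v_o = 343 + 23.0 = 366.0
Denominator: c - v_s = 343 - 13.0 = 330.0
f_o = 1351.8 * 366.0 / 330.0 = 1499.27

1499.27 Hz


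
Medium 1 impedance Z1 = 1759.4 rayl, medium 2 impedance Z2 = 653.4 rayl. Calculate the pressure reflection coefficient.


Given values:
  Z1 = 1759.4 rayl, Z2 = 653.4 rayl
Formula: R = (Z2 - Z1) / (Z2 + Z1)
Numerator: Z2 - Z1 = 653.4 - 1759.4 = -1106.0
Denominator: Z2 + Z1 = 653.4 + 1759.4 = 2412.8
R = -1106.0 / 2412.8 = -0.4584

-0.4584


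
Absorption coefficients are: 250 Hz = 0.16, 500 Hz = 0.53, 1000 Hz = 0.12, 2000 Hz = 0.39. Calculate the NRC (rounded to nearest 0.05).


Given values:
  a_250 = 0.16, a_500 = 0.53
  a_1000 = 0.12, a_2000 = 0.39
Formula: NRC = (a250 + a500 + a1000 + a2000) / 4
Sum = 0.16 + 0.53 + 0.12 + 0.39 = 1.2
NRC = 1.2 / 4 = 0.3
Rounded to nearest 0.05: 0.3

0.3


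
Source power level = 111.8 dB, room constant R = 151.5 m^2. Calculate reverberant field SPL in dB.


Given values:
  Lw = 111.8 dB, R = 151.5 m^2
Formula: SPL = Lw + 10 * log10(4 / R)
Compute 4 / R = 4 / 151.5 = 0.026403
Compute 10 * log10(0.026403) = -15.7835
SPL = 111.8 + (-15.7835) = 96.02

96.02 dB


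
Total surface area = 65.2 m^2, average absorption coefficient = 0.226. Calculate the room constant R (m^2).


Given values:
  S = 65.2 m^2, alpha = 0.226
Formula: R = S * alpha / (1 - alpha)
Numerator: 65.2 * 0.226 = 14.7352
Denominator: 1 - 0.226 = 0.774
R = 14.7352 / 0.774 = 19.04

19.04 m^2


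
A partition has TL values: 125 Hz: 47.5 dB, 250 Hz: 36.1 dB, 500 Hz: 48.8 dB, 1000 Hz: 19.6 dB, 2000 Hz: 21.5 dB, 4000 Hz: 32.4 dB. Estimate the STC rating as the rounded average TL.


Given TL values at each frequency:
  125 Hz: 47.5 dB
  250 Hz: 36.1 dB
  500 Hz: 48.8 dB
  1000 Hz: 19.6 dB
  2000 Hz: 21.5 dB
  4000 Hz: 32.4 dB
Formula: STC ~ round(average of TL values)
Sum = 47.5 + 36.1 + 48.8 + 19.6 + 21.5 + 32.4 = 205.9
Average = 205.9 / 6 = 34.32
Rounded: 34

34


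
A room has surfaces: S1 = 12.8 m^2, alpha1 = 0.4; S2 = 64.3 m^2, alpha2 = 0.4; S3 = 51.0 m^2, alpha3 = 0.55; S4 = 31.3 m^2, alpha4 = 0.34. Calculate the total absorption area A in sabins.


Given surfaces:
  Surface 1: 12.8 * 0.4 = 5.12
  Surface 2: 64.3 * 0.4 = 25.72
  Surface 3: 51.0 * 0.55 = 28.05
  Surface 4: 31.3 * 0.34 = 10.642
Formula: A = sum(Si * alpha_i)
A = 5.12 + 25.72 + 28.05 + 10.642
A = 69.53

69.53 sabins


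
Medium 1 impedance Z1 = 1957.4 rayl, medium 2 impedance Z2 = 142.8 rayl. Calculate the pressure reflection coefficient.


Given values:
  Z1 = 1957.4 rayl, Z2 = 142.8 rayl
Formula: R = (Z2 - Z1) / (Z2 + Z1)
Numerator: Z2 - Z1 = 142.8 - 1957.4 = -1814.6
Denominator: Z2 + Z1 = 142.8 + 1957.4 = 2100.2
R = -1814.6 / 2100.2 = -0.864

-0.864


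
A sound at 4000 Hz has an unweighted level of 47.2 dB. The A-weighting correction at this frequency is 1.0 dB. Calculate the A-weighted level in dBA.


Given values:
  SPL = 47.2 dB
  A-weighting at 4000 Hz = 1.0 dB
Formula: L_A = SPL + A_weight
L_A = 47.2 + (1.0)
L_A = 48.2

48.2 dBA


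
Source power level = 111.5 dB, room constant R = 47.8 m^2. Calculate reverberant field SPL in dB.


Given values:
  Lw = 111.5 dB, R = 47.8 m^2
Formula: SPL = Lw + 10 * log10(4 / R)
Compute 4 / R = 4 / 47.8 = 0.083682
Compute 10 * log10(0.083682) = -10.7737
SPL = 111.5 + (-10.7737) = 100.73

100.73 dB


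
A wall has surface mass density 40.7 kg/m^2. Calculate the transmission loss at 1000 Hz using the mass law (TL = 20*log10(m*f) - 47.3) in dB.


Given values:
  m = 40.7 kg/m^2, f = 1000 Hz
Formula: TL = 20 * log10(m * f) - 47.3
Compute m * f = 40.7 * 1000 = 40700.0
Compute log10(40700.0) = 4.609594
Compute 20 * 4.609594 = 92.1919
TL = 92.1919 - 47.3 = 44.89

44.89 dB


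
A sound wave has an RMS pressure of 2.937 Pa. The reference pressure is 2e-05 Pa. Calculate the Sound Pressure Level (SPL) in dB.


Given values:
  p = 2.937 Pa
  p_ref = 2e-05 Pa
Formula: SPL = 20 * log10(p / p_ref)
Compute ratio: p / p_ref = 2.937 / 2e-05 = 146850
Compute log10: log10(146850) = 5.166874
Multiply: SPL = 20 * 5.166874 = 103.34

103.34 dB


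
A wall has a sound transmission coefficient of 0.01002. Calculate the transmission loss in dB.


Given values:
  tau = 0.01002
Formula: TL = 10 * log10(1 / tau)
Compute 1 / tau = 1 / 0.01002 = 99.8004
Compute log10(99.8004) = 1.999132
TL = 10 * 1.999132 = 19.99

19.99 dB


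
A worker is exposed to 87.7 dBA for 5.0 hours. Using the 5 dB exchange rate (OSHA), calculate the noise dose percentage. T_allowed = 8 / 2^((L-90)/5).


Given values:
  L = 87.7 dBA, T = 5.0 hours
Formula: T_allowed = 8 / 2^((L - 90) / 5)
Compute exponent: (87.7 - 90) / 5 = -0.46
Compute 2^(-0.46) = 0.726986
T_allowed = 8 / 0.726986 = 11.004338 hours
Dose = (T / T_allowed) * 100
Dose = (5.0 / 11.004338) * 100 = 45.44

45.44 %


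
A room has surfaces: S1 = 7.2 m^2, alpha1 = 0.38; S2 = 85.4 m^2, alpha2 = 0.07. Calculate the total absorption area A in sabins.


Given surfaces:
  Surface 1: 7.2 * 0.38 = 2.736
  Surface 2: 85.4 * 0.07 = 5.978
Formula: A = sum(Si * alpha_i)
A = 2.736 + 5.978
A = 8.71

8.71 sabins


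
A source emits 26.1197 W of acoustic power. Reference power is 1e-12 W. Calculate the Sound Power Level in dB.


Given values:
  W = 26.1197 W
  W_ref = 1e-12 W
Formula: SWL = 10 * log10(W / W_ref)
Compute ratio: W / W_ref = 26119700000000
Compute log10: log10(26119700000000) = 13.416968
Multiply: SWL = 10 * 13.416968 = 134.17

134.17 dB


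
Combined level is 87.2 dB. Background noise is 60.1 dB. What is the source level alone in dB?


Given values:
  L_total = 87.2 dB, L_bg = 60.1 dB
Formula: L_source = 10 * log10(10^(L_total/10) - 10^(L_bg/10))
Convert to linear:
  10^(87.2/10) = 524807460.2498
  10^(60.1/10) = 1023292.9923
Difference: 524807460.2498 - 1023292.9923 = 523784167.2575
L_source = 10 * log10(523784167.2575) = 87.19

87.19 dB


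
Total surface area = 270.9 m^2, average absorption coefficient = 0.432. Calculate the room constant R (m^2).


Given values:
  S = 270.9 m^2, alpha = 0.432
Formula: R = S * alpha / (1 - alpha)
Numerator: 270.9 * 0.432 = 117.0288
Denominator: 1 - 0.432 = 0.568
R = 117.0288 / 0.568 = 206.04

206.04 m^2


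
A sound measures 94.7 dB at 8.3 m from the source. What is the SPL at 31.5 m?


Given values:
  SPL1 = 94.7 dB, r1 = 8.3 m, r2 = 31.5 m
Formula: SPL2 = SPL1 - 20 * log10(r2 / r1)
Compute ratio: r2 / r1 = 31.5 / 8.3 = 3.7952
Compute log10: log10(3.7952) = 0.579235
Compute drop: 20 * 0.579235 = 11.5847
SPL2 = 94.7 - 11.5847 = 83.12

83.12 dB


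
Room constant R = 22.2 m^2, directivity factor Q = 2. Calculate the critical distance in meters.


Given values:
  R = 22.2 m^2, Q = 2
Formula: d_c = 0.141 * sqrt(Q * R)
Compute Q * R = 2 * 22.2 = 44.4
Compute sqrt(44.4) = 6.6633
d_c = 0.141 * 6.6633 = 0.94

0.94 m


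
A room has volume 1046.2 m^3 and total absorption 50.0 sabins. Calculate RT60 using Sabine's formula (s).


Given values:
  V = 1046.2 m^3
  A = 50.0 sabins
Formula: RT60 = 0.161 * V / A
Numerator: 0.161 * 1046.2 = 168.4382
RT60 = 168.4382 / 50.0 = 3.369

3.369 s


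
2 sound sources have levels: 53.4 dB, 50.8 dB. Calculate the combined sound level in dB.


Formula: L_total = 10 * log10( sum(10^(Li/10)) )
  Source 1: 10^(53.4/10) = 218776.1624
  Source 2: 10^(50.8/10) = 120226.4435
Sum of linear values = 339002.6059
L_total = 10 * log10(339002.6059) = 55.3

55.3 dB


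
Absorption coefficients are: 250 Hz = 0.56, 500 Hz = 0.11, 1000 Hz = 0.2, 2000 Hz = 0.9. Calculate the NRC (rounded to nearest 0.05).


Given values:
  a_250 = 0.56, a_500 = 0.11
  a_1000 = 0.2, a_2000 = 0.9
Formula: NRC = (a250 + a500 + a1000 + a2000) / 4
Sum = 0.56 + 0.11 + 0.2 + 0.9 = 1.77
NRC = 1.77 / 4 = 0.4425
Rounded to nearest 0.05: 0.45

0.45


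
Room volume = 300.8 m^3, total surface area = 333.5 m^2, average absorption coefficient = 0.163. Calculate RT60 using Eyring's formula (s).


Given values:
  V = 300.8 m^3, S = 333.5 m^2, alpha = 0.163
Formula: RT60 = 0.161 * V / (-S * ln(1 - alpha))
Compute ln(1 - 0.163) = ln(0.837) = -0.177931
Denominator: -333.5 * -0.177931 = 59.34
Numerator: 0.161 * 300.8 = 48.4288
RT60 = 48.4288 / 59.34 = 0.816

0.816 s


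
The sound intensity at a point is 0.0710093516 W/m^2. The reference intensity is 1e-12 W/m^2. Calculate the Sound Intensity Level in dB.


Given values:
  I = 0.0710093516 W/m^2
  I_ref = 1e-12 W/m^2
Formula: SIL = 10 * log10(I / I_ref)
Compute ratio: I / I_ref = 71009351600
Compute log10: log10(71009351600) = 10.851316
Multiply: SIL = 10 * 10.851316 = 108.51

108.51 dB


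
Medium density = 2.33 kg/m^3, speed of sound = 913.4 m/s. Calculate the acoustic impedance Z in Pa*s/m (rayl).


Given values:
  rho = 2.33 kg/m^3
  c = 913.4 m/s
Formula: Z = rho * c
Z = 2.33 * 913.4
Z = 2128.22

2128.22 rayl


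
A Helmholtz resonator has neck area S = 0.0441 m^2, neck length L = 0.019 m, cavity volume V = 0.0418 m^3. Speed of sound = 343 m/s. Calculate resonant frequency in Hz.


Given values:
  S = 0.0441 m^2, L = 0.019 m, V = 0.0418 m^3, c = 343 m/s
Formula: f = (c / (2*pi)) * sqrt(S / (V * L))
Compute V * L = 0.0418 * 0.019 = 0.0007942
Compute S / (V * L) = 0.0441 / 0.0007942 = 55.5276
Compute sqrt(55.5276) = 7.451684
Compute c / (2*pi) = 343 / 6.283185 = 54.590148
f = 54.590148 * 7.451684 = 406.79

406.79 Hz


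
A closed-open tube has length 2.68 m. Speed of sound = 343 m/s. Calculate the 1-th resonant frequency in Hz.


Given values:
  Tube type: closed-open, L = 2.68 m, c = 343 m/s, n = 1
Formula: f_n = (2n - 1) * c / (4 * L)
Compute 2n - 1 = 2*1 - 1 = 1
Compute 4 * L = 4 * 2.68 = 10.72
f = 1 * 343 / 10.72
f = 32.0

32.0 Hz


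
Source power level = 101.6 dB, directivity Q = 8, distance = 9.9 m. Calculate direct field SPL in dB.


Given values:
  Lw = 101.6 dB, Q = 8, r = 9.9 m
Formula: SPL = Lw + 10 * log10(Q / (4 * pi * r^2))
Compute 4 * pi * r^2 = 4 * pi * 9.9^2 = 1231.63
Compute Q / denom = 8 / 1231.63 = 0.00649546
Compute 10 * log10(0.00649546) = -21.8739
SPL = 101.6 + (-21.8739) = 79.73

79.73 dB


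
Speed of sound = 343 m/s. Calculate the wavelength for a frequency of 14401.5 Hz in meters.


Given values:
  c = 343 m/s, f = 14401.5 Hz
Formula: lambda = c / f
lambda = 343 / 14401.5
lambda = 0.0238

0.0238 m


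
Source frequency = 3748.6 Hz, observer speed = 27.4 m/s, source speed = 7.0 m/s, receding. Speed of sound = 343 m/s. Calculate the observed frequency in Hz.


Given values:
  f_s = 3748.6 Hz, v_o = 27.4 m/s, v_s = 7.0 m/s
  Direction: receding
Formula: f_o = f_s * (c - v_o) / (c + v_s)
Numerator: c - v_o = 343 - 27.4 = 315.6
Denominator: c + v_s = 343 + 7.0 = 350.0
f_o = 3748.6 * 315.6 / 350.0 = 3380.17

3380.17 Hz


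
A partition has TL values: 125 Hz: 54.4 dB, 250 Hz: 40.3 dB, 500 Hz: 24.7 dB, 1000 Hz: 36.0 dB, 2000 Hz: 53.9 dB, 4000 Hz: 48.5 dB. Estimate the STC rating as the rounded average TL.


Given TL values at each frequency:
  125 Hz: 54.4 dB
  250 Hz: 40.3 dB
  500 Hz: 24.7 dB
  1000 Hz: 36.0 dB
  2000 Hz: 53.9 dB
  4000 Hz: 48.5 dB
Formula: STC ~ round(average of TL values)
Sum = 54.4 + 40.3 + 24.7 + 36.0 + 53.9 + 48.5 = 257.8
Average = 257.8 / 6 = 42.97
Rounded: 43

43


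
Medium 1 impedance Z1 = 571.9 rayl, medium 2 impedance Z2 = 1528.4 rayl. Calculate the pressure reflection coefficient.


Given values:
  Z1 = 571.9 rayl, Z2 = 1528.4 rayl
Formula: R = (Z2 - Z1) / (Z2 + Z1)
Numerator: Z2 - Z1 = 1528.4 - 571.9 = 956.5
Denominator: Z2 + Z1 = 1528.4 + 571.9 = 2100.3
R = 956.5 / 2100.3 = 0.4554

0.4554


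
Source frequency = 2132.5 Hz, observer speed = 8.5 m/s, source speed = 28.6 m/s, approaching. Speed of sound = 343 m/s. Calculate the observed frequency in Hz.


Given values:
  f_s = 2132.5 Hz, v_o = 8.5 m/s, v_s = 28.6 m/s
  Direction: approaching
Formula: f_o = f_s * (c + v_o) / (c - v_s)
Numerator: c + v_o = 343 + 8.5 = 351.5
Denominator: c - v_s = 343 - 28.6 = 314.4
f_o = 2132.5 * 351.5 / 314.4 = 2384.14

2384.14 Hz


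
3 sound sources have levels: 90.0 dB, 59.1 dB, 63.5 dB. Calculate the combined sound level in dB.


Formula: L_total = 10 * log10( sum(10^(Li/10)) )
  Source 1: 10^(90.0/10) = 1000000000.0
  Source 2: 10^(59.1/10) = 812830.5162
  Source 3: 10^(63.5/10) = 2238721.1386
Sum of linear values = 1003051551.6548
L_total = 10 * log10(1003051551.6548) = 90.01

90.01 dB


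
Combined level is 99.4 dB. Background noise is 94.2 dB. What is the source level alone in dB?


Given values:
  L_total = 99.4 dB, L_bg = 94.2 dB
Formula: L_source = 10 * log10(10^(L_total/10) - 10^(L_bg/10))
Convert to linear:
  10^(99.4/10) = 8709635899.5608
  10^(94.2/10) = 2630267991.8954
Difference: 8709635899.5608 - 2630267991.8954 = 6079367907.6654
L_source = 10 * log10(6079367907.6654) = 97.84

97.84 dB


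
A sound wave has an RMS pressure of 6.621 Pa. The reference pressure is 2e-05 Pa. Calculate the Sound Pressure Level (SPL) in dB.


Given values:
  p = 6.621 Pa
  p_ref = 2e-05 Pa
Formula: SPL = 20 * log10(p / p_ref)
Compute ratio: p / p_ref = 6.621 / 2e-05 = 331050
Compute log10: log10(331050) = 5.519894
Multiply: SPL = 20 * 5.519894 = 110.4

110.4 dB


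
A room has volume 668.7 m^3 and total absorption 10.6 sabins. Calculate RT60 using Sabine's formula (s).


Given values:
  V = 668.7 m^3
  A = 10.6 sabins
Formula: RT60 = 0.161 * V / A
Numerator: 0.161 * 668.7 = 107.6607
RT60 = 107.6607 / 10.6 = 10.157

10.157 s


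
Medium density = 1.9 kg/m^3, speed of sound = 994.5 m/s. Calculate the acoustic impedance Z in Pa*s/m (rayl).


Given values:
  rho = 1.9 kg/m^3
  c = 994.5 m/s
Formula: Z = rho * c
Z = 1.9 * 994.5
Z = 1889.55

1889.55 rayl


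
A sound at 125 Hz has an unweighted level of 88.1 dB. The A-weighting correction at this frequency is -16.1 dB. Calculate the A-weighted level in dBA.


Given values:
  SPL = 88.1 dB
  A-weighting at 125 Hz = -16.1 dB
Formula: L_A = SPL + A_weight
L_A = 88.1 + (-16.1)
L_A = 72.0

72.0 dBA


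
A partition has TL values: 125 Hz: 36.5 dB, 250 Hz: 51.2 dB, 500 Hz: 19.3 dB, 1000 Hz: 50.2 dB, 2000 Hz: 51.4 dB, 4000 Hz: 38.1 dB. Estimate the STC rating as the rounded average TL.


Given TL values at each frequency:
  125 Hz: 36.5 dB
  250 Hz: 51.2 dB
  500 Hz: 19.3 dB
  1000 Hz: 50.2 dB
  2000 Hz: 51.4 dB
  4000 Hz: 38.1 dB
Formula: STC ~ round(average of TL values)
Sum = 36.5 + 51.2 + 19.3 + 50.2 + 51.4 + 38.1 = 246.7
Average = 246.7 / 6 = 41.12
Rounded: 41

41


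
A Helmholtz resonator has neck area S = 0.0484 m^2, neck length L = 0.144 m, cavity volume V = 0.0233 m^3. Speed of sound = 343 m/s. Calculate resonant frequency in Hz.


Given values:
  S = 0.0484 m^2, L = 0.144 m, V = 0.0233 m^3, c = 343 m/s
Formula: f = (c / (2*pi)) * sqrt(S / (V * L))
Compute V * L = 0.0233 * 0.144 = 0.0033552
Compute S / (V * L) = 0.0484 / 0.0033552 = 14.4254
Compute sqrt(14.4254) = 3.798078
Compute c / (2*pi) = 343 / 6.283185 = 54.590148
f = 54.590148 * 3.798078 = 207.34

207.34 Hz


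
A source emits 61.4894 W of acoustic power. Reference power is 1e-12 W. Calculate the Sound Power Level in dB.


Given values:
  W = 61.4894 W
  W_ref = 1e-12 W
Formula: SWL = 10 * log10(W / W_ref)
Compute ratio: W / W_ref = 61489400000000
Compute log10: log10(61489400000000) = 13.7888
Multiply: SWL = 10 * 13.7888 = 137.89

137.89 dB


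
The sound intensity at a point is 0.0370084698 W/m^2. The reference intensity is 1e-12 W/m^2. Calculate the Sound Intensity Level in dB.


Given values:
  I = 0.0370084698 W/m^2
  I_ref = 1e-12 W/m^2
Formula: SIL = 10 * log10(I / I_ref)
Compute ratio: I / I_ref = 37008469800
Compute log10: log10(37008469800) = 10.568301
Multiply: SIL = 10 * 10.568301 = 105.68

105.68 dB
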